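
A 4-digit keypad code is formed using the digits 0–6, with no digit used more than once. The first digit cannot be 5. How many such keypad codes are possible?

720

The first digit has 7−1 = 6 choices (anything except 5).
The remaining 3 digits are filled from the other 6 symbols without repetition: 6 × 5 × 4 = 120.
Total: 6 × 120 = 720.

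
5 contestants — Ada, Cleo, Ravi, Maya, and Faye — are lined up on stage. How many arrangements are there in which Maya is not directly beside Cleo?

72

There are 5! = 120 arrangements in all. If Maya and Cleo are adjacent, merging them into one block gives 2·(4)! = 48 arrangements.
Complementary counting: 120 − 48 = 72.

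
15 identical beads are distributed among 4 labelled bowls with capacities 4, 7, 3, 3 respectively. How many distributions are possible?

Without the upper bounds there are C(18,3) = 816 ways to split 15 among 4 bowls.
Subtract solutions that violate a single cap (substitute x_i' = x_i − (cap_i+1)): x_1 ≥ 5 gives C(13,3) = 286; x_2 ≥ 8 gives C(10,3) = 120; x_3 ≥ 4 gives C(14,3) = 364; x_4 ≥ 4 gives C(14,3) = 364. Together 1134.
Add back pairs where two caps are both exceeded: 10 + 84 + 84 + 20 + 20 + 120 = 338.
Subtract triples: 0 + 0 + 10 + 0 = 10.
By inclusion–exclusion the count is 816 − 1134 + 338 − 10 = 10.

10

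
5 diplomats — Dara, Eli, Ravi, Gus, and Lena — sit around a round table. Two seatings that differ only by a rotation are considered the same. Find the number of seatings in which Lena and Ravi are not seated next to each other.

12

All circular seatings of 5 people number (4)! = 24.
Seatings with Lena beside Ravi: treat them as a block with 2 internal orders, giving 2 × (3)! = 12.
Subtracting, 24 − 12 = 12.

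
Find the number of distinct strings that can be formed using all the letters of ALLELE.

ALLELE has 6 letters with E appearing twice and L appearing 3 times.
So there are 6! / (3!·2!) = 60 distinguishable arrangements.

60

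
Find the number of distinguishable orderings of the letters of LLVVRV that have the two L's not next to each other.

Total arrangements of LLVVRV: 6!/(3!·2!) = 60.
Arrangements with the L's together: treat LL as one letter, giving (5)!/(3!) = 20.
Hence 60 − 20 = 40.

40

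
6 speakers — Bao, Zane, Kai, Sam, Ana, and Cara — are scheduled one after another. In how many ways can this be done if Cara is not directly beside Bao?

Of the 6! = 720 arrangements, those with Cara and Bao adjacent number 2 × 5! = 240 (treat the pair as a block with 2 internal orders).
So 720 − 240 = 480 arrangements keep them apart.

480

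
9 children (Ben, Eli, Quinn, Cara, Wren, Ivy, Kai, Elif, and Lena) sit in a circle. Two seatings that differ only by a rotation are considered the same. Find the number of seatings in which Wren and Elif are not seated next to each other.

All circular seatings of 9 people number (8)! = 40320.
Seatings with Wren beside Elif: treat them as a block with 2 internal orders, giving 2 × (7)! = 10080.
Subtracting, 40320 − 10080 = 30240.

30240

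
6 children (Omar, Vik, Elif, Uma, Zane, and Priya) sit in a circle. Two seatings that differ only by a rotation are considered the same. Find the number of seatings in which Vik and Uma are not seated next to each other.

All circular seatings of 6 people number (5)! = 120.
Seatings with Vik beside Uma: treat them as a block with 2 internal orders, giving 2 × (4)! = 48.
Subtracting, 120 − 48 = 72.

72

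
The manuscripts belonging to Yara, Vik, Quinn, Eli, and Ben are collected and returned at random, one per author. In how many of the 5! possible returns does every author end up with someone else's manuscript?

44

This is the derangement count D_5: permutations of 5 items with no fixed point.
By inclusion–exclusion this is Σ_{j=0}^{5} (−1)^j C(5,j)·(5−j)!.
Computing: 120 − 120 + 60 − 20 + 5 − 1 = 44.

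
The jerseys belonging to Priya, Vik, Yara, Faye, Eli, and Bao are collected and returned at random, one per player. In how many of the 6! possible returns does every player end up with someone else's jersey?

Let Aᵢ be the assignments in which player i gets their old jersey. We want the size of the complement of A₁∪…∪A_6.
By inclusion–exclusion this is Σ_{j=0}^{6} (−1)^j C(6,j)·(6−j)!.
Computing: 720 − 720 + 360 − 120 + 30 − 6 + 1 = 265.

265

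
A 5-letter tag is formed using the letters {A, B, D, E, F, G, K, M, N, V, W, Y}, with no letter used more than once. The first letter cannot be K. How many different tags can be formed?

The first letter has 12−1 = 11 choices (anything except K).
The remaining 4 letters are filled from the other 11 symbols without repetition: 11 × 10 × 9 × 8 = 7920.
Total: 11 × 7920 = 87120.

87120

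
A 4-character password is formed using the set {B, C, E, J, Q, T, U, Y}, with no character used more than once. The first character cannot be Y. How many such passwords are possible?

1470

The first character has 8−1 = 7 choices (anything except Y).
The remaining 3 characters are filled from the other 7 symbols without repetition: 7 × 6 × 5 = 210.
Total: 7 × 210 = 1470.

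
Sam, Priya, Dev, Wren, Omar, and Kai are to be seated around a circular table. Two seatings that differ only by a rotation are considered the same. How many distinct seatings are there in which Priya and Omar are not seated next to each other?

72

All circular seatings of 6 people number (5)! = 120.
Seatings with Priya beside Omar: treat them as a block with 2 internal orders, giving 2 × (4)! = 48.
Subtracting, 120 − 48 = 72.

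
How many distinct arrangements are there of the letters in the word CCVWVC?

60

CCVWVC has 6 letters with C appearing 3 times and V appearing twice.
Dividing 6! = 720 by 3!·2! = 12 for the repeated letters gives 60.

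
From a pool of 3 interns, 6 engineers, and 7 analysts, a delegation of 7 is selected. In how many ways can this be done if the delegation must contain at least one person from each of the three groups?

9569

Total 7-person selections from all 16: C(16,7) = 11440.
Subtract selections that omit an entire group: no interns → C(13,7) = 1716; no engineers → C(10,7) = 120; no analysts → C(9,7) = 36.
Add back selections omitting two groups (i.e. drawn from a single group): C(3,7) + C(6,7) + C(7,7) = 1.
By inclusion–exclusion: 11440 − 1872 + 1 = 9569.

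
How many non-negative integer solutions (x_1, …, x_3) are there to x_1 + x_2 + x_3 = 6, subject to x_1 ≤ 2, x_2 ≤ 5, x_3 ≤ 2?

8

Ignoring the caps, the number of non-negative solutions to x_1+…+x_3 = 6 is C(8,2) = 28.
Subtract solutions that violate a single cap (substitute x_i' = x_i − (cap_i+1)): x_1 ≥ 3 gives C(5,2) = 10; x_2 ≥ 6 gives C(2,2) = 1; x_3 ≥ 3 gives C(5,2) = 10. Together 21.
Add back pairs where two caps are both exceeded: 0 + 1 + 0 = 1.
By inclusion–exclusion the count is 28 − 21 + 1 = 8.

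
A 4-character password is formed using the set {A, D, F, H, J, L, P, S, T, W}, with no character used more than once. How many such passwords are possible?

This is a permutation of 4 out of 10: P(10,4) = 10!/6!.
10 × 9 × 8 × 7 = 5040.

5040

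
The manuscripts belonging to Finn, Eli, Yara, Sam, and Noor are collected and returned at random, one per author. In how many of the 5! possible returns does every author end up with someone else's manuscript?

Count assignments avoiding every fixed point. For any j of the 5 authors fixed to their own manuscript, the other 5−j can be arranged in (5−j)! ways.
By inclusion–exclusion this is Σ_{j=0}^{5} (−1)^j C(5,j)·(5−j)!.
Computing: 120 − 120 + 60 − 20 + 5 − 1 = 44.

44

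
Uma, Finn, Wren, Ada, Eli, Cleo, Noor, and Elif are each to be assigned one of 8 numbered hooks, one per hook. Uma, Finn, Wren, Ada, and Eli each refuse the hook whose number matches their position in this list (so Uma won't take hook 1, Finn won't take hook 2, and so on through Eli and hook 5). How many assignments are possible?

21234

Let Aᵢ (for 1 ≤ i ≤ 5) be the placements that put person i in their forbidden hook. Any j of these fix j positions, leaving (8−j)! ways to fill the rest, and there are C(5,j) ways to pick which j.
By inclusion–exclusion, the number of valid placements is Σ_{j=0}^{5} (−1)^j C(5,j)·(8−j)!.
Computing: 40320 − 25200 + 7200 − 1200 + 120 − 6 = 21234.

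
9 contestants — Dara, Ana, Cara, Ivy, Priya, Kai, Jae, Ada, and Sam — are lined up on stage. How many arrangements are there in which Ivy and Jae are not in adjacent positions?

There are 9! = 362880 arrangements in all. If Ivy and Jae are adjacent, merging them into one block gives 2·(8)! = 80640 arrangements.
Complementary counting: 362880 − 80640 = 282240.

282240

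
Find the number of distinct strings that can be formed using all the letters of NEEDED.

60

NEEDED has 6 letters with D appearing twice and E appearing 3 times.
So there are 6! / (3!·2!) = 60 distinguishable arrangements.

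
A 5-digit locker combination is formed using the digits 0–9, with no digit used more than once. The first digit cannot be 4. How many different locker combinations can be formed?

27216

The first digit has 10−1 = 9 choices (anything except 4).
The remaining 4 digits are filled from the other 9 symbols without repetition: 9 × 8 × 7 × 6 = 3024.
Total: 9 × 3024 = 27216.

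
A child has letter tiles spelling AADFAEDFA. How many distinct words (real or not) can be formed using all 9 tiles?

3780

AADFAEDFA has 9 letters with A appearing 4 times, D appearing twice, and F appearing twice.
Dividing 9! = 362880 by 4!·2!·2! = 96 for the repeated letters gives 3780.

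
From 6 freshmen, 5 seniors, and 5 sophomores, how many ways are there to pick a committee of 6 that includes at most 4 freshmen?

7947

Split by how many freshmen are chosen (0 through 4).
Sum: C(6,0)·C(10,6) + C(6,1)·C(10,5) + C(6,2)·C(10,4) + C(6,3)·C(10,3) + C(6,4)·C(10,2) = 210 + 1512 + 3150 + 2400 + 675 = 7947.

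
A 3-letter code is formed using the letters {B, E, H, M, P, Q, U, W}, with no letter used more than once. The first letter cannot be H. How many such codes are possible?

The first letter has 8−1 = 7 choices (anything except H).
The remaining 2 letters are filled from the other 7 symbols without repetition: 7 × 6 = 42.
Total: 7 × 42 = 294.

294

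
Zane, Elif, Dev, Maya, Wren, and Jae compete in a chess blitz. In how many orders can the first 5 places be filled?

720

This is an ordered selection of 5 from 6: P(6,5).
That gives 6 × 5 × 4 × 3 × 2 = 720.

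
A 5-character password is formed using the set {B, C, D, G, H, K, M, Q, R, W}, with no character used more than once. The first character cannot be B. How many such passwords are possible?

27216

The first character has 10−1 = 9 choices (anything except B).
The remaining 4 characters are filled from the other 9 symbols without repetition: 9 × 8 × 7 × 6 = 3024.
Total: 9 × 3024 = 27216.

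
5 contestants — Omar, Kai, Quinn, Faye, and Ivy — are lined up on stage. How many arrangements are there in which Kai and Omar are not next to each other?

72

Of the 5! = 120 arrangements, those with Kai and Omar adjacent number 2 × 4! = 48 (treat the pair as a block with 2 internal orders).
Complementary counting: 120 − 48 = 72.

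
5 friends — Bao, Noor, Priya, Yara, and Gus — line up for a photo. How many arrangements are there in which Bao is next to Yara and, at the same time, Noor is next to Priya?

Treat {Bao,Yara} as one block (2 orders) and {Noor,Priya} as another (2 orders).
That leaves 3 units to arrange: 2 × 2 × 3! = 4 × 6 = 24.

24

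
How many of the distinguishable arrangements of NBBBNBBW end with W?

21

With the last slot taken by W, it remains to arrange the other 7 letters (NBBBNBB).
Those 7 letters have B appearing 5 times and N appearing twice, giving (7)!/(5!·2!) = 21.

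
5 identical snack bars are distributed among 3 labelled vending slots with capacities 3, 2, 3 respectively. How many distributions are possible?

Ignoring the caps, the number of non-negative solutions to x_1+…+x_3 = 5 is C(7,2) = 21.
Subtract solutions that violate a single cap (substitute x_i' = x_i − (cap_i+1)): x_1 ≥ 4 gives C(3,2) = 3; x_2 ≥ 3 gives C(4,2) = 6; x_3 ≥ 4 gives C(3,2) = 3. Together 12.
No two caps can be exceeded simultaneously, so the pair terms are all 0.
By inclusion–exclusion the count is 21 − 12 + 0 = 9.

9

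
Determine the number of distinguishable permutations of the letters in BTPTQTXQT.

7560

Letter multiplicities in BTPTQTXQT: B×1, P×1, Q×2, T×4, X×1.
So there are 9! / (4!·2!) = 7560 distinguishable arrangements.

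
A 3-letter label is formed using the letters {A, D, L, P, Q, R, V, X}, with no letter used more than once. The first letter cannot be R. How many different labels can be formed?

294

The first letter has 8−1 = 7 choices (anything except R).
The remaining 2 letters are filled from the other 7 symbols without repetition: 7 × 6 = 42.
Total: 7 × 42 = 294.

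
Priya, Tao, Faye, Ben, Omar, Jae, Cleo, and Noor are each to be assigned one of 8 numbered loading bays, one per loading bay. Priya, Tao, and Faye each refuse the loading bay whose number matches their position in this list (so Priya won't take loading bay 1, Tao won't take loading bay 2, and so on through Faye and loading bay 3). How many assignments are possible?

Let Aᵢ (for i ∈ {1, 2, 3}) be the placements that put person i in their forbidden loading bay. Any j of these fix j positions, leaving (8−j)! ways to fill the rest, and there are C(3,j) ways to pick which j.
By inclusion–exclusion, the number of valid placements is Σ_{j=0}^{3} (−1)^j C(3,j)·(8−j)!.
Computing: 40320 − 15120 + 2160 − 120 = 27240.

27240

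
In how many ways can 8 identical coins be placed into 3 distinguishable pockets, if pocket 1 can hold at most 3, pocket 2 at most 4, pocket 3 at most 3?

6

By stars and bars, unrestricted non-negative solutions to x_1+…+x_3 = 8 number C(8+2,2) = 45.
Subtract solutions that violate a single cap (substitute x_i' = x_i − (cap_i+1)): x_1 ≥ 4 gives C(6,2) = 15; x_2 ≥ 5 gives C(5,2) = 10; x_3 ≥ 4 gives C(6,2) = 15. Together 40.
Add back pairs where two caps are both exceeded: 0 + 1 + 0 = 1.
By inclusion–exclusion the count is 45 − 40 + 1 = 6.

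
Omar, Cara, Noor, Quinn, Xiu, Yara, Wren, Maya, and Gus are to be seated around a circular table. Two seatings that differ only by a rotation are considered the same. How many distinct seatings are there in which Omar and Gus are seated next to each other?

10080

Treat {Omar, Gus} as one unit (2 internal orders) and seat the resulting 8 units around the table: (7)! circular arrangements.
So 2 × (7)! = 2 × 5040 = 10080.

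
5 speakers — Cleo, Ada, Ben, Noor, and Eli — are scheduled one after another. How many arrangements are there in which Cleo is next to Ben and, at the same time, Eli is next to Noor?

24

Treat {Cleo,Ben} as one block (2 orders) and {Eli,Noor} as another (2 orders).
That leaves 3 units to arrange: 2 × 2 × 3! = 4 × 6 = 24.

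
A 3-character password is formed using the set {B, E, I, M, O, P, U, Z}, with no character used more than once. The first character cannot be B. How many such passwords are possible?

294

The first character has 8−1 = 7 choices (anything except B).
The remaining 2 characters are filled from the other 7 symbols without repetition: 7 × 6 = 42.
Total: 7 × 42 = 294.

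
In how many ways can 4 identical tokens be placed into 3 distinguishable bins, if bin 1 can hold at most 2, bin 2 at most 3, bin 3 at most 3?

Without the upper bounds there are C(6,2) = 15 ways to split 4 among 3 bins.
Subtract solutions that violate a single cap (substitute x_i' = x_i − (cap_i+1)): x_1 ≥ 3 gives C(3,2) = 3; x_2 ≥ 4 gives C(2,2) = 1; x_3 ≥ 4 gives C(2,2) = 1. Together 5.
No two caps can be exceeded simultaneously, so the pair terms are all 0.
By inclusion–exclusion the count is 15 − 5 + 0 = 10.

10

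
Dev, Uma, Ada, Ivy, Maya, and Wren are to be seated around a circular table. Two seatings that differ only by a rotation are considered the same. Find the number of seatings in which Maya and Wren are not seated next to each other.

72

Without the restriction there are (5)! = 120 seatings.
Seatings with Maya beside Wren: treat them as a block with 2 internal orders, giving 2 × (4)! = 48.
Subtracting, 120 − 48 = 72.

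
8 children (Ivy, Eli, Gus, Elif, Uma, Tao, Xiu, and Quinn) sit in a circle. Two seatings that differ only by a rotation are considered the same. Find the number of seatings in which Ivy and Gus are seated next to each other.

1440

Glue Ivy and Gus into a block (2 internal orders). Seating 7 units around a circle gives (6)! arrangements.
So 2 × (6)! = 2 × 720 = 1440.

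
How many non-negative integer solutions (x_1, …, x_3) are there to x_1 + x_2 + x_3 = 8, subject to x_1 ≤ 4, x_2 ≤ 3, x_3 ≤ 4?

Without the upper bounds there are C(10,2) = 45 ways to split 8 among 3 variables.
Subtract solutions that violate a single cap (substitute x_i' = x_i − (cap_i+1)): x_1 ≥ 5 gives C(5,2) = 10; x_2 ≥ 4 gives C(6,2) = 15; x_3 ≥ 5 gives C(5,2) = 10. Together 35.
No two caps can be exceeded simultaneously, so the pair terms are all 0.
By inclusion–exclusion the count is 45 − 35 + 0 = 10.

10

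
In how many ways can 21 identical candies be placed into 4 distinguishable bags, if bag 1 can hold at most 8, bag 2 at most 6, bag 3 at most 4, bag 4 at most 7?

35

By stars and bars, unrestricted non-negative solutions to x_1+…+x_4 = 21 number C(21+3,3) = 2024.
Subtract solutions that violate a single cap (substitute x_i' = x_i − (cap_i+1)): x_1 ≥ 9 gives C(15,3) = 455; x_2 ≥ 7 gives C(17,3) = 680; x_3 ≥ 5 gives C(19,3) = 969; x_4 ≥ 8 gives C(16,3) = 560. Together 2664.
Add back pairs where two caps are both exceeded: 56 + 120 + 35 + 220 + 84 + 165 = 680.
Subtract triples: 1 + 0 + 0 + 4 = 5.
By inclusion–exclusion the count is 2024 − 2664 + 680 − 5 = 35.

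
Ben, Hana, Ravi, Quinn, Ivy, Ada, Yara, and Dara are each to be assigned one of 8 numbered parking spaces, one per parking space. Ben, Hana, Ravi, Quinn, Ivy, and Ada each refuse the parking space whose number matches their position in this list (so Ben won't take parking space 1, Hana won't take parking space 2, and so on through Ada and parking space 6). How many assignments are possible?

Let Aᵢ (for 1 ≤ i ≤ 6) be the placements that put person i in their forbidden parking space. Any j of these fix j positions, leaving (8−j)! ways to fill the rest, and there are C(6,j) ways to pick which j.
By inclusion–exclusion, the number of valid placements is Σ_{j=0}^{6} (−1)^j C(6,j)·(8−j)!.
Computing: 40320 − 30240 + 10800 − 2400 + 360 − 36 + 2 = 18806.

18806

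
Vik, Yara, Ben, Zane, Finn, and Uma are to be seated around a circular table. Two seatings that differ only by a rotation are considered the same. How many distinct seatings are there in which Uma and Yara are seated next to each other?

Glue Uma and Yara into a block (2 internal orders). Seating 5 units around a circle gives (4)! arrangements.
So 2 × (4)! = 2 × 24 = 48.

48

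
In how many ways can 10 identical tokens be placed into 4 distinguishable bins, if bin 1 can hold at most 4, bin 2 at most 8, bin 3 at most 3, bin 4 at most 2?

Ignoring the caps, the number of non-negative solutions to x_1+…+x_4 = 10 is C(13,3) = 286.
Subtract solutions that violate a single cap (substitute x_i' = x_i − (cap_i+1)): x_1 ≥ 5 gives C(8,3) = 56; x_2 ≥ 9 gives C(4,3) = 4; x_3 ≥ 4 gives C(9,3) = 84; x_4 ≥ 3 gives C(10,3) = 120. Together 264.
Add back pairs where two caps are both exceeded: 0 + 4 + 10 + 0 + 0 + 20 = 34.
By inclusion–exclusion the count is 286 − 264 + 34 = 56.

56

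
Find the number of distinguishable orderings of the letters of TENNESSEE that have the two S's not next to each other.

2940

There are 9!/(4!·2!·2!) = 3780 arrangements of TENNESSEE in total.
Arrangements with the S's together: treat SS as one letter, giving (8)!/(4!·2!) = 840.
Hence 3780 − 840 = 2940.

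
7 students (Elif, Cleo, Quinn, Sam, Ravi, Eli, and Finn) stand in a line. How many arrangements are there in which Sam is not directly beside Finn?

Of the 7! = 5040 arrangements, those with Sam and Finn adjacent number 2 × 6! = 1440 (treat the pair as a block with 2 internal orders).
So 5040 − 1440 = 3600 arrangements keep them apart.

3600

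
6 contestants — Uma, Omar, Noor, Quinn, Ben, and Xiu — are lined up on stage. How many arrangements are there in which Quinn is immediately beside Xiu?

240

Treat {Quinn, Xiu} as a single unit. There are 5 units to order, and the pair itself can be ordered 2 ways.
That gives 2 × 5! = 2 × 120 = 240.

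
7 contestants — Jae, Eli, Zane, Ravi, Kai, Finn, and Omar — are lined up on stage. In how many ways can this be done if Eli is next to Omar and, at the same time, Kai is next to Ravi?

480

Treat {Eli,Omar} as one block (2 orders) and {Kai,Ravi} as another (2 orders).
That leaves 5 units to arrange: 2 × 2 × 5! = 4 × 120 = 480.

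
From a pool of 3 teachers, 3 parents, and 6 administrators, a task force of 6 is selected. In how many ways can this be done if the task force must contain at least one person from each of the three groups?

756

Total 6-person selections from all 12: C(12,6) = 924.
Subtract selections that omit an entire group: no teachers → C(9,6) = 84; no parents → C(9,6) = 84; no administrators → C(6,6) = 1.
Add back selections omitting two groups (i.e. drawn from a single group): C(3,6) + C(3,6) + C(6,6) = 1.
By inclusion–exclusion: 924 − 169 + 1 = 756.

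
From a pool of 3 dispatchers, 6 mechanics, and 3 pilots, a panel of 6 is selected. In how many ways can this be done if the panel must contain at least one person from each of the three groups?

756

With no constraint there are C(12,6) = 924 possible selections.
Subtract selections that omit an entire group: no dispatchers → C(9,6) = 84; no mechanics → C(6,6) = 1; no pilots → C(9,6) = 84.
Add back selections omitting two groups (i.e. drawn from a single group): C(3,6) + C(6,6) + C(3,6) = 1.
By inclusion–exclusion: 924 − 169 + 1 = 756.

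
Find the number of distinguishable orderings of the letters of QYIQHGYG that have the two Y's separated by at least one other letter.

3780

Total arrangements of QYIQHGYG: 8!/(2!·2!·2!) = 5040.
Arrangements with the Y's together: treat YY as one letter, giving (7)!/(2!·2!) = 1260.
Subtracting, 5040 − 1260 = 3780 arrangements keep the Y's apart.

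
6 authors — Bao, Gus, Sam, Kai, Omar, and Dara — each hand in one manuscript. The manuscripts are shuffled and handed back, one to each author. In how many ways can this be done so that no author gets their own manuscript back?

265

This is the derangement count D_6: permutations of 6 items with no fixed point.
By inclusion–exclusion this is Σ_{j=0}^{6} (−1)^j C(6,j)·(6−j)!.
Computing: 720 − 720 + 360 − 120 + 30 − 6 + 1 = 265.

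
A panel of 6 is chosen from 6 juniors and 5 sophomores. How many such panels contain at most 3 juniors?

281

Split by how many juniors are chosen (0 through 3).
Sum: C(6,0)·C(5,6) + C(6,1)·C(5,5) + C(6,2)·C(5,4) + C(6,3)·C(5,3) = 0 + 6 + 75 + 200 = 281.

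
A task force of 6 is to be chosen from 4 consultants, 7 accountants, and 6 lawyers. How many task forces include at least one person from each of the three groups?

Unrestricted: C(17,6) = 12376 ways to pick any 6 of the 17.
Selections missing a whole group: no consultants → C(13,6) = 1716; no accountants → C(10,6) = 210; no lawyers → C(11,6) = 462.
Add back selections omitting two groups (i.e. drawn from a single group): C(4,6) + C(7,6) + C(6,6) = 8.
By inclusion–exclusion: 12376 − 2388 + 8 = 9996.

9996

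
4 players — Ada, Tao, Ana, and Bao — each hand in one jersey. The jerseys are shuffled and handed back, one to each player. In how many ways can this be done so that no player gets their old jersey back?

This is the derangement count D_4: permutations of 4 items with no fixed point.
By inclusion–exclusion this is Σ_{j=0}^{4} (−1)^j C(4,j)·(4−j)!.
Computing: 24 − 24 + 12 − 4 + 1 = 9.

9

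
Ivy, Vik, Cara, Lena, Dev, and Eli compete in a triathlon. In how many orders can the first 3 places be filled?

120

There are 6 choices for 1st place, 5 for 2nd, and 4 for 3rd.
That gives 6 × 5 × 4 = 120.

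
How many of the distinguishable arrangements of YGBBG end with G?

12

Fix G in the last position and arrange the remaining 4 letters.
Those 4 letters have B appearing twice, giving (4)!/(2!) = 12.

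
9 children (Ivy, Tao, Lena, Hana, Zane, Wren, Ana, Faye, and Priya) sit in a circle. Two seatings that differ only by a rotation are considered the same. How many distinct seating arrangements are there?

Fix one person's seat to break rotational symmetry; the remaining 8 people can be arranged in (8)! = 40320 ways.

40320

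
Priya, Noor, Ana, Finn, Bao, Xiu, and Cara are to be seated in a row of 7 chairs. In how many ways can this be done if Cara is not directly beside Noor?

There are 7! = 5040 arrangements in all. If Cara and Noor are adjacent, merging them into one block gives 2·(6)! = 1440 arrangements.
So 5040 − 1440 = 3600 arrangements keep them apart.

3600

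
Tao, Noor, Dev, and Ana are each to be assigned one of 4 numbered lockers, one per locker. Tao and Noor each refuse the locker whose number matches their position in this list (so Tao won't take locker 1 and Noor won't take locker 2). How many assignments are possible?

Let Aᵢ (for i ∈ {1, 2}) be the placements that put person i in their forbidden locker. Any j of these fix j positions, leaving (4−j)! ways to fill the rest, and there are C(2,j) ways to pick which j.
By inclusion–exclusion, the number of valid placements is Σ_{j=0}^{2} (−1)^j C(2,j)·(4−j)!.
Computing: 24 − 12 + 2 = 14.

14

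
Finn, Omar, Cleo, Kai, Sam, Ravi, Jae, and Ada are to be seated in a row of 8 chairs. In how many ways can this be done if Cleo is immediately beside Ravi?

Glue Cleo and Ravi into one block (2 internal orders), leaving 7 units to arrange in a row.
So the count is 2·(7)! = 10080.

10080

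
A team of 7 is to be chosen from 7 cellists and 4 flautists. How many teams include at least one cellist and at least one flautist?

329

Total 7-person selections from all 11: C(11,7) = 330.
Subtract selections that omit an entire group: no cellists → C(4,7) = 0; no flautists → C(7,7) = 1.
Both groups omitted at once is impossible, so 330 − 1 = 329.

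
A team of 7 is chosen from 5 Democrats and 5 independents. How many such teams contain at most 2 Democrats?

Split by how many Democrats are chosen (0 through 2).
Sum: C(5,0)·C(5,7) + C(5,1)·C(5,6) + C(5,2)·C(5,5) = 0 + 0 + 10 = 10.

10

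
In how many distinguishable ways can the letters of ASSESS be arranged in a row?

30

ASSESS has 6 letters with S appearing 4 times.
So there are 6! / (4!) = 30 distinguishable arrangements.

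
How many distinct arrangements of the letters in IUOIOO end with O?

30

Fix O in the last position and arrange the remaining 5 letters.
Those 5 letters have I appearing twice and O appearing twice, giving (5)!/(2!·2!) = 30.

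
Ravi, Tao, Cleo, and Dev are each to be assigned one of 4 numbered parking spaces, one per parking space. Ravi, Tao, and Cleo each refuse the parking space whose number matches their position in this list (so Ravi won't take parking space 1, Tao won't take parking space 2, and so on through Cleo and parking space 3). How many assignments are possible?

Let Aᵢ (for i ∈ {1, 2, 3}) be the placements that put person i in their forbidden parking space. Any j of these fix j positions, leaving (4−j)! ways to fill the rest, and there are C(3,j) ways to pick which j.
By inclusion–exclusion, the number of valid placements is Σ_{j=0}^{3} (−1)^j C(3,j)·(4−j)!.
Computing: 24 − 18 + 6 − 1 = 11.

11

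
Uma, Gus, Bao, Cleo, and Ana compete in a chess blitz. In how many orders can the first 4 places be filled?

120

There are 5 choices for 1st place, 4 for 2nd, and so on down to 2 for position 4.
That gives 5 × 4 × 3 × 2 = 120.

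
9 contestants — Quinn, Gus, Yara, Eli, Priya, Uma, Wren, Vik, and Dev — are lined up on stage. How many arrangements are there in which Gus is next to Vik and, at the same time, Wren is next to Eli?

Treat {Gus,Vik} as one block (2 orders) and {Wren,Eli} as another (2 orders).
That leaves 7 units to arrange: 2 × 2 × 7! = 4 × 5040 = 20160.

20160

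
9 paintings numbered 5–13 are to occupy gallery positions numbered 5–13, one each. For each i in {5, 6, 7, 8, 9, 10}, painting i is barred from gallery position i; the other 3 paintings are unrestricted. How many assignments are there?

Let Aᵢ (for 5 ≤ i ≤ 10) be the placements that put painting i in its forbidden gallery position. Any j of these fix j positions, leaving (9−j)! ways to fill the rest, and there are C(6,j) ways to pick which j.
By inclusion–exclusion, the number of valid placements is Σ_{j=0}^{6} (−1)^j C(6,j)·(9−j)!.
Computing: 362880 − 241920 + 75600 − 14400 + 1800 − 144 + 6 = 183822.

183822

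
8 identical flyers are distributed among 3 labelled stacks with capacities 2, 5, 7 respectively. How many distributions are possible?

17

By stars and bars, unrestricted non-negative solutions to x_1+…+x_3 = 8 number C(8+2,2) = 45.
Subtract solutions that violate a single cap (substitute x_i' = x_i − (cap_i+1)): x_1 ≥ 3 gives C(7,2) = 21; x_2 ≥ 6 gives C(4,2) = 6; x_3 ≥ 8 gives C(2,2) = 1. Together 28.
No two caps can be exceeded simultaneously, so the pair terms are all 0.
By inclusion–exclusion the count is 45 − 28 + 0 = 17.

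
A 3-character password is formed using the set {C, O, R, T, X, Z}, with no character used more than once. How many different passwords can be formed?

Choose and order 3 of the 6 symbols: the first character has 6 options, the next 5, then 4.
That product is 6 × 5 × 4 = 120.

120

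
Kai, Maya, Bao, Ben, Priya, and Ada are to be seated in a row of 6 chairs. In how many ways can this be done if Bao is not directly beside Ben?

480

Of the 6! = 720 arrangements, those with Bao and Ben adjacent number 2 × 5! = 240 (treat the pair as a block with 2 internal orders).
So 720 − 240 = 480 arrangements keep them apart.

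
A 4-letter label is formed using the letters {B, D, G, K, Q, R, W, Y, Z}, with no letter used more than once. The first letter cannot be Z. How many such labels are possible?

The first letter has 9−1 = 8 choices (anything except Z).
The remaining 3 letters are filled from the other 8 symbols without repetition: 8 × 7 × 6 = 336.
Total: 8 × 336 = 2688.

2688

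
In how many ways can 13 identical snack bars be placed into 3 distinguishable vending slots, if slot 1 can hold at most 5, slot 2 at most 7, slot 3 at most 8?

By stars and bars, unrestricted non-negative solutions to x_1+…+x_3 = 13 number C(13+2,2) = 105.
Subtract solutions that violate a single cap (substitute x_i' = x_i − (cap_i+1)): x_1 ≥ 6 gives C(9,2) = 36; x_2 ≥ 8 gives C(7,2) = 21; x_3 ≥ 9 gives C(6,2) = 15. Together 72.
No two caps can be exceeded simultaneously, so the pair terms are all 0.
By inclusion–exclusion the count is 105 − 72 + 0 = 33.

33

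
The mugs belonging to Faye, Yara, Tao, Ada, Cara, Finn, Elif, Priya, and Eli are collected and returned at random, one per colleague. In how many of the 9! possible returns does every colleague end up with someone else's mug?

133496

Let Aᵢ be the assignments in which colleague i gets their own mug. We want the size of the complement of A₁∪…∪A_9.
By inclusion–exclusion this is Σ_{j=0}^{9} (−1)^j C(9,j)·(9−j)!.
Computing: 362880 − 362880 + 181440 − 60480 + 15120 − 3024 + 504 − 72 + 9 − 1 = 133496.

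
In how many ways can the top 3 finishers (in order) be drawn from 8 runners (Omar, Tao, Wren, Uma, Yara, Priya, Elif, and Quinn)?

There are 8 choices for 1st place, 7 for 2nd, and 6 for 3rd.
That gives 8 × 7 × 6 = 336.

336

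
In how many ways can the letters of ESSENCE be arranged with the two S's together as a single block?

120

Treat the 2 copies of S as a single block. The multiset to arrange is then {SS, C, E, E, E, N}, 6 items in all.
That gives (6)!/(3!) = 120 arrangements.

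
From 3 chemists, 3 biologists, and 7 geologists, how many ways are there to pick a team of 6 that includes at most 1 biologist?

966

Split by how many biologists are chosen (0 through 1).
Sum: C(3,0)·C(10,6) + C(3,1)·C(10,5) = 210 + 756 = 966.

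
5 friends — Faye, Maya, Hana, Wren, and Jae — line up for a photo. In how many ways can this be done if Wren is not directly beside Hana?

72

There are 5! = 120 arrangements in all. If Wren and Hana are adjacent, merging them into one block gives 2·(4)! = 48 arrangements.
So 120 − 48 = 72 arrangements keep them apart.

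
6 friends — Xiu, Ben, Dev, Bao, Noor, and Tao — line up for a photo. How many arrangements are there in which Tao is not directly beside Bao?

480

Of the 6! = 720 arrangements, those with Tao and Bao adjacent number 2 × 5! = 240 (treat the pair as a block with 2 internal orders).
Complementary counting: 720 − 240 = 480.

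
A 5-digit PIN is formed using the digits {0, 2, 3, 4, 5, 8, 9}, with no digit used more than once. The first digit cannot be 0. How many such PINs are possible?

2160

The first digit has 7−1 = 6 choices (anything except 0).
The remaining 4 digits are filled from the other 6 symbols without repetition: 6 × 5 × 4 × 3 = 360.
Total: 6 × 360 = 2160.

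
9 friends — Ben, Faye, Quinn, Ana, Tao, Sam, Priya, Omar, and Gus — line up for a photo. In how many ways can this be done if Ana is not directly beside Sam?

Of the 9! = 362880 arrangements, those with Ana and Sam adjacent number 2 × 8! = 80640 (treat the pair as a block with 2 internal orders).
So 362880 − 80640 = 282240 arrangements keep them apart.

282240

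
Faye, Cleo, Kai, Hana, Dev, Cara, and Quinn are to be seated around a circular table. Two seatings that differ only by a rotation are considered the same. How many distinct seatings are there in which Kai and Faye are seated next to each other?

240

Glue Kai and Faye into a block (2 internal orders). Seating 6 units around a circle gives (5)! arrangements.
So 2 × (5)! = 2 × 120 = 240.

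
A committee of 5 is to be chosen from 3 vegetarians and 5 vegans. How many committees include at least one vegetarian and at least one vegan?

55

Total 5-person selections from all 8: C(8,5) = 56.
Subtract selections that omit an entire group: no vegetarians → C(5,5) = 1; no vegans → C(3,5) = 0.
Both groups omitted at once is impossible, so 56 − 1 = 55.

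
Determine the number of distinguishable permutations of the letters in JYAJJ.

The 5 letters of JYAJJ have repeats: J appearing 3 times.
The number of distinct arrangements is 5!/(3!) = 120/6 = 20.

20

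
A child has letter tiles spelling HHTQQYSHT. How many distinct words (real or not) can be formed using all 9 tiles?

HHTQQYSHT has 9 letters with H appearing 3 times, Q appearing twice, and T appearing twice.
The number of distinct arrangements is 9!/(3!·2!·2!) = 362880/24 = 15120.

15120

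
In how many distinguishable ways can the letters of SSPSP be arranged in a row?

10

The 5 letters of SSPSP have repeats: P appearing twice and S appearing 3 times.
So there are 5! / (3!·2!) = 10 distinguishable arrangements.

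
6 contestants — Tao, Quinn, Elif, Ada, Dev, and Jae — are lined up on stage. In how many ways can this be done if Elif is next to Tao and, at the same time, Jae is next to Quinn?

Treat {Elif,Tao} as one block (2 orders) and {Jae,Quinn} as another (2 orders).
That leaves 4 units to arrange: 2 × 2 × 4! = 4 × 24 = 96.

96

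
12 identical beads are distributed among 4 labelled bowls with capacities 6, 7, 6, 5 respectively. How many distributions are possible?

By stars and bars, unrestricted non-negative solutions to x_1+…+x_4 = 12 number C(12+3,3) = 455.
Subtract solutions that violate a single cap (substitute x_i' = x_i − (cap_i+1)): x_1 ≥ 7 gives C(8,3) = 56; x_2 ≥ 8 gives C(7,3) = 35; x_3 ≥ 7 gives C(8,3) = 56; x_4 ≥ 6 gives C(9,3) = 84. Together 231.
No two caps can be exceeded simultaneously, so the pair terms are all 0.
By inclusion–exclusion the count is 455 − 231 + 0 = 224.

224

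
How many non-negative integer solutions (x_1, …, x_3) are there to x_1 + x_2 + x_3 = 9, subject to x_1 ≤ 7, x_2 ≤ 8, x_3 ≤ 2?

23

Ignoring the caps, the number of non-negative solutions to x_1+…+x_3 = 9 is C(11,2) = 55.
Subtract solutions that violate a single cap (substitute x_i' = x_i − (cap_i+1)): x_1 ≥ 8 gives C(3,2) = 3; x_2 ≥ 9 gives C(2,2) = 1; x_3 ≥ 3 gives C(8,2) = 28. Together 32.
No two caps can be exceeded simultaneously, so the pair terms are all 0.
By inclusion–exclusion the count is 55 − 32 + 0 = 23.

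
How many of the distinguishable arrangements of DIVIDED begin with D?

180

Fix D in the first position and arrange the remaining 6 letters.
Those 6 letters have D appearing twice and I appearing twice, giving (6)!/(2!·2!) = 180.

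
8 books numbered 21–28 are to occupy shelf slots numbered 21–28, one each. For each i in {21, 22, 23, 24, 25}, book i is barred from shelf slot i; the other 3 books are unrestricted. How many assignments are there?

Let Aᵢ (for 21 ≤ i ≤ 25) be the placements that put book i in its forbidden shelf slot. Any j of these fix j positions, leaving (8−j)! ways to fill the rest, and there are C(5,j) ways to pick which j.
By inclusion–exclusion, the number of valid placements is Σ_{j=0}^{5} (−1)^j C(5,j)·(8−j)!.
Computing: 40320 − 25200 + 7200 − 1200 + 120 − 6 = 21234.

21234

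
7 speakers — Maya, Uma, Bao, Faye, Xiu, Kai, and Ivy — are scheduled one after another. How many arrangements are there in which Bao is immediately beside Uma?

1440

Place the 5 others and the Bao-Uma pair as 6 objects in a line; the pair has 2 internal arrangements.
That gives 2 × 6! = 2 × 720 = 1440.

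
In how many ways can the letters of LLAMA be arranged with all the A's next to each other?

12

Treat the 2 copies of A as a single block. The multiset to arrange is then {AA, L, L, M}, 4 items in all.
That gives (4)!/(2!) = 12 arrangements.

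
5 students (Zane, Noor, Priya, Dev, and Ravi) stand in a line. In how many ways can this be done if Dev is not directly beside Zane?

72

There are 5! = 120 arrangements in all. If Dev and Zane are adjacent, merging them into one block gives 2·(4)! = 48 arrangements.
So 120 − 48 = 72 arrangements keep them apart.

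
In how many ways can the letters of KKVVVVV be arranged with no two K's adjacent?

15

Total arrangements of KKVVVVV: 7!/(5!·2!) = 21.
If the two K's are adjacent, glue them into one block, leaving 6 items to arrange: (6)!/(5!) = 6 ways.
Subtracting, 21 − 6 = 15 arrangements keep the K's apart.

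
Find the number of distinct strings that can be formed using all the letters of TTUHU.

The 5 letters of TTUHU have repeats: T appearing twice and U appearing twice.
The number of distinct arrangements is 5!/(2!·2!) = 120/4 = 30.

30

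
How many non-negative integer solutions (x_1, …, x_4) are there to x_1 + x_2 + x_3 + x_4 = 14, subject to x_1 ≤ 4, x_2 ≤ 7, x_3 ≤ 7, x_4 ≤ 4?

Without the upper bounds there are C(17,3) = 680 ways to split 14 among 4 variables.
Subtract solutions that violate a single cap (substitute x_i' = x_i − (cap_i+1)): x_1 ≥ 5 gives C(12,3) = 220; x_2 ≥ 8 gives C(9,3) = 84; x_3 ≥ 8 gives C(9,3) = 84; x_4 ≥ 5 gives C(12,3) = 220. Together 608.
Add back pairs where two caps are both exceeded: 4 + 4 + 35 + 0 + 4 + 4 = 51.
By inclusion–exclusion the count is 680 − 608 + 51 = 123.

123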